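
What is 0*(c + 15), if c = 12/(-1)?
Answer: 0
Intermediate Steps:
c = -12 (c = 12*(-1) = -12)
0*(c + 15) = 0*(-12 + 15) = 0*3 = 0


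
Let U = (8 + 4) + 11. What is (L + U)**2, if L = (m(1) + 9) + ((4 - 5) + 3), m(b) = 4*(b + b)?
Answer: 1764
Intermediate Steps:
m(b) = 8*b (m(b) = 4*(2*b) = 8*b)
L = 19 (L = (8*1 + 9) + ((4 - 5) + 3) = (8 + 9) + (-1 + 3) = 17 + 2 = 19)
U = 23 (U = 12 + 11 = 23)
(L + U)**2 = (19 + 23)**2 = 42**2 = 1764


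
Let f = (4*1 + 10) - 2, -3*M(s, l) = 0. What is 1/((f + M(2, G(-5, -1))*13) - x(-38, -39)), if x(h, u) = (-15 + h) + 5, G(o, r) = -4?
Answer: 1/60 ≈ 0.016667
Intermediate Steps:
M(s, l) = 0 (M(s, l) = -1/3*0 = 0)
f = 12 (f = (4 + 10) - 2 = 14 - 2 = 12)
x(h, u) = -10 + h
1/((f + M(2, G(-5, -1))*13) - x(-38, -39)) = 1/((12 + 0*13) - (-10 - 38)) = 1/((12 + 0) - 1*(-48)) = 1/(12 + 48) = 1/60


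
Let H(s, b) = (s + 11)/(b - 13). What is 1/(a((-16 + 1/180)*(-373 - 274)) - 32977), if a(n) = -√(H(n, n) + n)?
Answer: -1577559096540/52022671229940053 + 6*√32237256022097824985/364158698609580371 ≈ -3.0231e-5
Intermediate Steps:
H(s, b) = (11 + s)/(-13 + b)
a(n) = -√(n + (11 + n)/(-13 + n)) (a(n) = -√((11 + n)/(-13 + n) + n) = -√(n + (11 + n)/(-13 + n)))
1/(a((-16 + 1/180)*(-373 - 274)) - 32977) = 1/(-√((11 + (-16 + 1/180)*(-373 - 274) + ((-16 + 1/180)*(-373 - 274))*(-13 + (-16 + 1/180)*(-373 - 274)))/(-13 + (-16 + 1/180)*(-373 - 274))) - 32977) = 1/(-√((11 + (-16 + 1/180)*(-647) + ((-16 + 1/180)*(-647))*(-13 + (-16 + 1/180)*(-647)))/(-13 + (-16 + 1/180)*(-647))) - 32977) = 1/(-√((11 - 2879/180*(-647) + (-2879/180*(-647))*(-13 - 2879/180*(-647)))/(-13 - 2879/180*(-647))) - 32977) = 1/(-√((11 + 1862713/180 + 1862713*(-13 + 1862713/180)/180)/(-13 + 1862713/180)) - 32977) = 1/(-√((11 + 1862713/180 + (1862713/180)*(1860373/180))/(1860373/180)) - 32977) = 1/(-√(180*(11 + 1862713/180 + 3465340971949/32400)/1860373) - 32977) = 1/(-√((180/1860373)*(3465676616689/32400)) - 32977) = 1/(-√(3465676616689/334867140) - 32977) = 1/(-√32237256022097824985/55811190 - 32977) = 1/(-32977 - √32237256022097824985/55811190)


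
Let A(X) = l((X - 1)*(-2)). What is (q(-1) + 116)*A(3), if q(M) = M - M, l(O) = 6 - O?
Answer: 1160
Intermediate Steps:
A(X) = 4 + 2*X (A(X) = 6 - (X - 1)*(-2) = 6 - (-1 + X)*(-2) = 6 - (2 - 2*X) = 6 + (-2 + 2*X) = 4 + 2*X)
q(M) = 0
(q(-1) + 116)*A(3) = (0 + 116)*(4 + 2*3) = 116*(4 + 6) = 116*10 = 1160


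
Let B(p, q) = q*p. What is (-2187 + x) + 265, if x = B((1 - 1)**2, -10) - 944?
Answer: -2866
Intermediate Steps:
B(p, q) = p*q
x = -944 (x = (1 - 1)**2*(-10) - 944 = 0**2*(-10) - 944 = 0*(-10) - 944 = 0 - 944 = -944)
(-2187 + x) + 265 = (-2187 - 944) + 265 = -3131 + 265 = -2866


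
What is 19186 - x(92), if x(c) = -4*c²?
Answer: 53042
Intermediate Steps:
19186 - x(92) = 19186 - (-4)*92² = 19186 - (-4)*8464 = 19186 - 1*(-33856) = 19186 + 33856 = 53042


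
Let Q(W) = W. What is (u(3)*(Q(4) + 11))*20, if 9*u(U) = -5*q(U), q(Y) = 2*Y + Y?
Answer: -1500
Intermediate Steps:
q(Y) = 3*Y
u(U) = -5*U/3 (u(U) = (-15*U)/9 = -5*U/3)
(u(3)*(Q(4) + 11))*20 = ((-5/3*3)*(4 + 11))*20 = -5*15*20 = -75*20 = -1500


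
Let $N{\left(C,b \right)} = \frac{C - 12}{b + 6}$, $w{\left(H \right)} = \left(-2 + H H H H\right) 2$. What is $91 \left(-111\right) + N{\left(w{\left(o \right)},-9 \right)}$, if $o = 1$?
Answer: $- \frac{30289}{3} \approx -10096.0$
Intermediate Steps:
$w{\left(H \right)} = -4 + 2 H^{4}$ ($w{\left(H \right)} = \left(-2 + H H^{2} H\right) 2 = \left(-2 + H^{3} H\right) 2 = \left(-2 + H^{4}\right) 2 = -4 + 2 H^{4}$)
$N{\left(C,b \right)} = \frac{-12 + C}{6 + b}$
$91 \left(-111\right) + N{\left(w{\left(o \right)},-9 \right)} = 91 \left(-111\right) + \frac{-12 - \left(4 - 2 \cdot 1^{4}\right)}{6 - 9} = -10101 + \frac{-12 + \left(-4 + 2 \cdot 1\right)}{-3} = -10101 - \frac{-12 + \left(-4 + 2\right)}{3} = -10101 - \frac{-12 - 2}{3} = -10101 - - \frac{14}{3} = -10101 + \frac{14}{3} = - \frac{30289}{3}$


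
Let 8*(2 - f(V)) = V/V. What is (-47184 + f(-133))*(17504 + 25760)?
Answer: -2041287456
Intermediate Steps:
f(V) = 15/8 (f(V) = 2 - V/(8*V) = 2 - 1/8*1 = 2 - 1/8 = 15/8)
(-47184 + f(-133))*(17504 + 25760) = (-47184 + 15/8)*(17504 + 25760) = -377457/8*43264 = -2041287456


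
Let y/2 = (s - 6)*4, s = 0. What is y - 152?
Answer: -200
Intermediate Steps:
y = -48 (y = 2*((0 - 6)*4) = 2*(-6*4) = 2*(-24) = -48)
y - 152 = -48 - 152 = -200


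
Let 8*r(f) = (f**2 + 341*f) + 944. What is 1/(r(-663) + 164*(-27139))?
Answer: -4/17695969 ≈ -2.2604e-7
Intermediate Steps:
r(f) = 118 + f**2/8 + 341*f/8 (r(f) = ((f**2 + 341*f) + 944)/8 = (944 + f**2 + 341*f)/8 = 118 + f**2/8 + 341*f/8)
1/(r(-663) + 164*(-27139)) = 1/((118 + (1/8)*(-663)**2 + (341/8)*(-663)) + 164*(-27139)) = 1/((118 + (1/8)*439569 - 226083/8) - 4450796) = 1/((118 + 439569/8 - 226083/8) - 4450796) = 1/(107215/4 - 4450796) = 1/(-17695969/4) = -4/17695969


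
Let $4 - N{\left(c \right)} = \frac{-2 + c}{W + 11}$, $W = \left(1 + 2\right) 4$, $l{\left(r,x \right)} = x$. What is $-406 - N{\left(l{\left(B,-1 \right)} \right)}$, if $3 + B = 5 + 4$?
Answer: $- \frac{9433}{23} \approx -410.13$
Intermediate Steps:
$B = 6$ ($B = -3 + \left(5 + 4\right) = -3 + 9 = 6$)
$W = 12$ ($W = 3 \cdot 4 = 12$)
$N{\left(c \right)} = \frac{94}{23} - \frac{c}{23}$ ($N{\left(c \right)} = 4 - \frac{-2 + c}{12 + 11} = 4 - \frac{-2 + c}{23} = 4 - \left(-2 + c\right) \frac{1}{23} = 4 - \left(- \frac{2}{23} + \frac{c}{23}\right) = \frac{94}{23} - \frac{c}{23}$)
$-406 - N{\left(l{\left(B,-1 \right)} \right)} = -406 - \left(\frac{94}{23} - - \frac{1}{23}\right) = -406 - \left(\frac{94}{23} + \frac{1}{23}\right) = -406 - \frac{95}{23} = - \frac{9433}{23}$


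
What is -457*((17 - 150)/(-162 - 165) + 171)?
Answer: -25614850/327 ≈ -78333.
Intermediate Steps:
-457*((17 - 150)/(-162 - 165) + 171) = -457*(-133/(-327) + 171) = -457*(-133*(-1/327) + 171) = -457*(133/327 + 171) = -457*56050/327 = -25614850/327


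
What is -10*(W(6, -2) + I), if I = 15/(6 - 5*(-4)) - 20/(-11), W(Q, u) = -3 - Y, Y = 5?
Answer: 8015/143 ≈ 56.049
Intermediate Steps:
W(Q, u) = -8 (W(Q, u) = -3 - 1*5 = -3 - 5 = -8)
I = 685/286 (I = 15/(6 + 20) - 20*(-1/11) = 15/26 + 20/11 = 685/286 ≈ 2.3951)
-10*(W(6, -2) + I) = -10*(-8 + 685/286) = -10*(-1603/286) = 8015/143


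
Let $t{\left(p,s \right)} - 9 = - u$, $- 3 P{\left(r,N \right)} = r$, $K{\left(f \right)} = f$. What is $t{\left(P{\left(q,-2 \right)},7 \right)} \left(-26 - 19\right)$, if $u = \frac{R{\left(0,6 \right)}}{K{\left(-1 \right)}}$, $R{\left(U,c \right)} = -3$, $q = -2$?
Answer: $-270$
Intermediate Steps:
$P{\left(r,N \right)} = - \frac{r}{3}$
$u = 3$ ($u = - \frac{3}{-1} = \left(-3\right) \left(-1\right) = 3$)
$t{\left(p,s \right)} = 6$ ($t{\left(p,s \right)} = 9 - 3 = 6$)
$t{\left(P{\left(q,-2 \right)},7 \right)} \left(-26 - 19\right) = 6 \left(-26 - 19\right) = 6 \left(-45\right) = -270$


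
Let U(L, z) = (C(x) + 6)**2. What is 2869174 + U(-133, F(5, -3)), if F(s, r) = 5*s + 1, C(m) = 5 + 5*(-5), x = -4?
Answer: 2869370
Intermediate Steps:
C(m) = -20 (C(m) = 5 - 25 = -20)
F(s, r) = 1 + 5*s
U(L, z) = 196 (U(L, z) = (-20 + 6)**2 = (-14)**2 = 196)
2869174 + U(-133, F(5, -3)) = 2869174 + 196 = 2869370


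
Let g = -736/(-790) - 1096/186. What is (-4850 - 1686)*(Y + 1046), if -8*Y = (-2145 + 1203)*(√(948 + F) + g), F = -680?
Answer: -36964393752/12245 - 1539228*√67 ≈ -1.5618e+7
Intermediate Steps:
g = -182236/36735 (g = -736*(-1/790) - 1096*1/186 = 368/395 - 548/93 = -182236/36735 ≈ -4.9608)
Y = -7152763/12245 + 471*√67/2 (Y = -(-2145 + 1203)*(√(948 - 680) - 182236/36735)/8 = -(-471)*(√268 - 182236/36735)/4 = -(-471)*(2*√67 - 182236/36735)/4 = -(-471)*(-182236/36735 + 2*√67)/4 = -(57222104/12245 - 1884*√67)/8 = -7152763/12245 + 471*√67/2 ≈ 1343.5)
(-4850 - 1686)*(Y + 1046) = (-4850 - 1686)*((-7152763/12245 + 471*√67/2) + 1046) = -6536*(5655507/12245 + 471*√67/2) = -36964393752/12245 - 1539228*√67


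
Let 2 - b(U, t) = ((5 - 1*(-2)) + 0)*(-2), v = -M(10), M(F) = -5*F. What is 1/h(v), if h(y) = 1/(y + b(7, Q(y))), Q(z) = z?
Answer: 66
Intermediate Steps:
v = 50 (v = -(-5)*10 = -1*(-50) = 50)
b(U, t) = 16 (b(U, t) = 2 - ((5 - 1*(-2)) + 0)*(-2) = 2 - ((5 + 2) + 0)*(-2) = 2 - (7 + 0)*(-2) = 2 - 7*(-2) = 2 - 1*(-14) = 2 + 14 = 16)
h(y) = 1/(16 + y) (h(y) = 1/(y + 16) = 1/(16 + y))
1/h(v) = 1/(1/(16 + 50)) = 1/(1/66) = 66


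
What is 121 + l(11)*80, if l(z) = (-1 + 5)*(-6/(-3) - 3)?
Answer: -199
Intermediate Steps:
l(z) = -4 (l(z) = 4*(-6*(-1/3) - 3) = 4*(2 - 3) = 4*(-1) = -4)
121 + l(11)*80 = 121 - 4*80 = 121 - 320 = -199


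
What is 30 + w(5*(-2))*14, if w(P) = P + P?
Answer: -250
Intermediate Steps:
w(P) = 2*P
30 + w(5*(-2))*14 = 30 + (2*(5*(-2)))*14 = 30 + (2*(-10))*14 = 30 - 20*14 = 30 - 280 = -250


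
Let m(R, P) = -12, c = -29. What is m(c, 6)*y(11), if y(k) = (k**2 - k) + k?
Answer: -1452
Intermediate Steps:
y(k) = k**2
m(c, 6)*y(11) = -12*11**2 = -12*121 = -1452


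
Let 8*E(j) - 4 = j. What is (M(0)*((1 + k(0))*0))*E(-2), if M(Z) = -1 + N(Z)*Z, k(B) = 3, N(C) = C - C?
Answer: 0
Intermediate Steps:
E(j) = ½ + j/8
N(C) = 0
M(Z) = -1 (M(Z) = -1 + 0*Z = -1 + 0 = -1)
(M(0)*((1 + k(0))*0))*E(-2) = (-(1 + 3)*0)*(½ + (⅛)*(-2)) = (-4*0)*(½ - ¼) = -1*0*(¼) = 0*(¼) = 0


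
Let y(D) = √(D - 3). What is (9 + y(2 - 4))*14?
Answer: 126 + 14*I*√5 ≈ 126.0 + 31.305*I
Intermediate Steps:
y(D) = √(-3 + D)
(9 + y(2 - 4))*14 = (9 + √(-3 + (2 - 4)))*14 = (9 + √(-3 - 2))*14 = (9 + √(-5))*14 = (9 + I*√5)*14 = 126 + 14*I*√5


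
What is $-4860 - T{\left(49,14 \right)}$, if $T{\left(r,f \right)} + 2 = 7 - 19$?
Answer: $-4846$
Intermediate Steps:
$T{\left(r,f \right)} = -14$ ($T{\left(r,f \right)} = -2 + \left(7 - 19\right) = -2 - 12 = -14$)
$-4860 - T{\left(49,14 \right)} = -4860 - -14 = -4860 + 14 = -4846$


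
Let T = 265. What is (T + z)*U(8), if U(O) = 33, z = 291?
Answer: 18348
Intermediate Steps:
(T + z)*U(8) = (265 + 291)*33 = 556*33 = 18348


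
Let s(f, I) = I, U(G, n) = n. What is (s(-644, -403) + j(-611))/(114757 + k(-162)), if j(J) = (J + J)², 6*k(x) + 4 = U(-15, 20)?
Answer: 344511/26483 ≈ 13.009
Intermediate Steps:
k(x) = 8/3 (k(x) = -⅔ + (⅙)*20 = -⅔ + 10/3 = 8/3)
j(J) = 4*J² (j(J) = (2*J)² = 4*J²)
(s(-644, -403) + j(-611))/(114757 + k(-162)) = (-403 + 4*(-611)²)/(114757 + 8/3) = (-403 + 4*373321)/(344279/3) = (-403 + 1493284)*(3/344279) = 1492881*(3/344279) = 344511/26483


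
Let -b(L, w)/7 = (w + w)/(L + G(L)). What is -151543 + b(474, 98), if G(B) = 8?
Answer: -36522549/241 ≈ -1.5155e+5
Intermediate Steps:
b(L, w) = -14*w/(8 + L) (b(L, w) = -7*(w + w)/(L + 8) = -7*2*w/(8 + L) = -14*w/(8 + L))
-151543 + b(474, 98) = -151543 - 14*98/(8 + 474) = -151543 - 14*98/482 = -151543 - 14*98*1/482 = -151543 - 686/241 = -36522549/241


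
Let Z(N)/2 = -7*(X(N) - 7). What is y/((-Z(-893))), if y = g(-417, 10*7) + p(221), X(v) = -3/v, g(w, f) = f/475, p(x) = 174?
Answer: -4418/2485 ≈ -1.7779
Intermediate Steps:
g(w, f) = f/475 (g(w, f) = f*(1/475) = f/475)
y = 16544/95 (y = (10*7)/475 + 174 = (1/475)*70 + 174 = 14/95 + 174 = 16544/95 ≈ 174.15)
Z(N) = 98 + 42/N (Z(N) = 2*(-7*(-3/N - 7)) = 2*(-7*(-7 - 3/N)) = 2*(49 + 21/N) = 98 + 42/N)
y/((-Z(-893))) = 16544/(95*((-(98 + 42/(-893))))) = 16544/(95*((-(98 + 42*(-1/893))))) = 16544/(95*((-(98 - 42/893)))) = 16544/(95*((-1*87472/893))) = 16544/(95*(-87472/893)) = (16544/95)*(-893/87472) = -4418/2485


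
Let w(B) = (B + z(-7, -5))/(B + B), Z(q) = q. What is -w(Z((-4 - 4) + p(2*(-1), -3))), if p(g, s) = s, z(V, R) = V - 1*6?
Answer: -12/11 ≈ -1.0909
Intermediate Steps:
z(V, R) = -6 + V (z(V, R) = V - 6 = -6 + V)
w(B) = (-13 + B)/(2*B) (w(B) = (B + (-6 - 7))/(B + B) = (B - 13)/((2*B)) = (-13 + B)*(1/(2*B)) = (-13 + B)/(2*B))
-w(Z((-4 - 4) + p(2*(-1), -3))) = -(-13 + ((-4 - 4) - 3))/(2*((-4 - 4) - 3)) = -(-13 + (-8 - 3))/(2*(-8 - 3)) = -(-13 - 11)/(2*(-11)) = -(-1)*(-24)/(2*11) = -1*12/11 = -12/11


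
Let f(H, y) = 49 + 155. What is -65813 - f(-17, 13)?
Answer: -66017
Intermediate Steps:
f(H, y) = 204
-65813 - f(-17, 13) = -65813 - 1*204 = -65813 - 204 = -66017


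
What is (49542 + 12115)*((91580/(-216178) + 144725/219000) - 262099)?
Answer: -15301463327126522123/946859640 ≈ -1.6160e+10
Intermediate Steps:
(49542 + 12115)*((91580/(-216178) + 144725/219000) - 262099) = 61657*((91580*(-1/216178) + 144725*(1/219000)) - 262099) = 61657*((-45790/108089 + 5789/8760) - 262099) = 61657*(224606821/946859640 - 262099) = 61657*(-248170740177539/946859640) = -15301463327126522123/946859640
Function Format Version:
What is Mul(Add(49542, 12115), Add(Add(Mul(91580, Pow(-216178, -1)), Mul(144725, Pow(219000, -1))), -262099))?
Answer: Rational(-15301463327126522123, 946859640) ≈ -1.6160e+10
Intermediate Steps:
Mul(Add(49542, 12115), Add(Add(Mul(91580, Pow(-216178, -1)), Mul(144725, Pow(219000, -1))), -262099)) = Mul(61657, Add(Add(Mul(91580, Rational(-1, 216178)), Mul(144725, Rational(1, 219000))), -262099)) = Mul(61657, Add(Add(Rational(-45790, 108089), Rational(5789, 8760)), -262099)) = Mul(61657, Add(Rational(224606821, 946859640), -262099)) = Mul(61657, Rational(-248170740177539, 946859640)) = Rational(-15301463327126522123, 946859640)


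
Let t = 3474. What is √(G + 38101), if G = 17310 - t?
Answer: √51937 ≈ 227.90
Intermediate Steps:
G = 13836 (G = 17310 - 1*3474 = 17310 - 3474 = 13836)
√(G + 38101) = √(13836 + 38101) = √51937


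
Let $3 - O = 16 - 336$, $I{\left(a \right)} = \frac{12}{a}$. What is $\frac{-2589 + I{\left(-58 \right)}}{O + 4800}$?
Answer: $- \frac{75087}{148567} \approx -0.50541$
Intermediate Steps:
$O = 323$ ($O = 3 - \left(16 - 336\right) = 3 - -320 = 3 + 320 = 323$)
$\frac{-2589 + I{\left(-58 \right)}}{O + 4800} = \frac{-2589 + \frac{12}{-58}}{323 + 4800} = \frac{-2589 + 12 \left(- \frac{1}{58}\right)}{5123} = \left(-2589 - \frac{6}{29}\right) \frac{1}{5123} = \left(- \frac{75087}{29}\right) \frac{1}{5123} = - \frac{75087}{148567}$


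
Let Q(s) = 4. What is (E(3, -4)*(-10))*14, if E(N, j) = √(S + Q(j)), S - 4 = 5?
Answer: -140*√13 ≈ -504.78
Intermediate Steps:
S = 9 (S = 4 + 5 = 9)
E(N, j) = √13 (E(N, j) = √(9 + 4) = √13)
(E(3, -4)*(-10))*14 = (√13*(-10))*14 = -10*√13*14 = -140*√13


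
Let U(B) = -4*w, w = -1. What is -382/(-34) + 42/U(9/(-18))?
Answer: 739/34 ≈ 21.735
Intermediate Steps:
U(B) = 4 (U(B) = -4*(-1) = 4)
-382/(-34) + 42/U(9/(-18)) = -382/(-34) + 42/4 = -382*(-1/34) + 42*(¼) = 191/17 + 21/2 = 739/34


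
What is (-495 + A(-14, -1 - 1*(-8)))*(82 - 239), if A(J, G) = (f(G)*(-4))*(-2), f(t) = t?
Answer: 68923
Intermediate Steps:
A(J, G) = 8*G (A(J, G) = (G*(-4))*(-2) = -4*G*(-2) = 8*G)
(-495 + A(-14, -1 - 1*(-8)))*(82 - 239) = (-495 + 8*(-1 - 1*(-8)))*(82 - 239) = (-495 + 8*(-1 + 8))*(-157) = (-495 + 8*7)*(-157) = (-495 + 56)*(-157) = -439*(-157) = 68923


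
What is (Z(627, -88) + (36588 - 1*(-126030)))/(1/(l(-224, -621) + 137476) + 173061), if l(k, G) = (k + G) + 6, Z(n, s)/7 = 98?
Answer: 11156684324/11823267929 ≈ 0.94362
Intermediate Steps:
Z(n, s) = 686 (Z(n, s) = 7*98 = 686)
l(k, G) = 6 + G + k (l(k, G) = (G + k) + 6 = 6 + G + k)
(Z(627, -88) + (36588 - 1*(-126030)))/(1/(l(-224, -621) + 137476) + 173061) = (686 + (36588 - 1*(-126030)))/(1/((6 - 621 - 224) + 137476) + 173061) = (686 + (36588 + 126030))/(1/(-839 + 137476) + 173061) = (686 + 162618)/(1/136637 + 173061) = 163304/(1/136637 + 173061) = 163304/(23646535858/136637) = 163304*(136637/23646535858) = 11156684324/11823267929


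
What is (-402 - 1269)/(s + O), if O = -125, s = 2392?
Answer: -1671/2267 ≈ -0.73710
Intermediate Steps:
(-402 - 1269)/(s + O) = (-402 - 1269)/(2392 - 125) = -1671/2267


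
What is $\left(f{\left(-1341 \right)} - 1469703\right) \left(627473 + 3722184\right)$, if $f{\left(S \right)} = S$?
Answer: $-6398536831908$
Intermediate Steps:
$\left(f{\left(-1341 \right)} - 1469703\right) \left(627473 + 3722184\right) = \left(-1341 - 1469703\right) \left(627473 + 3722184\right) = \left(-1471044\right) 4349657 = -6398536831908$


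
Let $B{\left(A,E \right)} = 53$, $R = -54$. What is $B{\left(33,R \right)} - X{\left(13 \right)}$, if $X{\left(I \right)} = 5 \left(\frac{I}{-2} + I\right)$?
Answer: $\frac{41}{2} \approx 20.5$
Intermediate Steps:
$X{\left(I \right)} = \frac{5 I}{2}$ ($X{\left(I \right)} = 5 \left(I \left(- \frac{1}{2}\right) + I\right) = 5 \left(- \frac{I}{2} + I\right) = 5 \frac{I}{2} = \frac{5 I}{2}$)
$B{\left(33,R \right)} - X{\left(13 \right)} = 53 - \frac{5}{2} \cdot 13 = 53 - \frac{65}{2} = \frac{41}{2}$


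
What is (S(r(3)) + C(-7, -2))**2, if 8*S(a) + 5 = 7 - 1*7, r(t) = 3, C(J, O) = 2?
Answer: 121/64 ≈ 1.8906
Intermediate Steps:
S(a) = -5/8 (S(a) = -5/8 + (7 - 1*7)/8 = -5/8 + (7 - 7)/8 = -5/8 + (1/8)*0 = -5/8 + 0 = -5/8)
(S(r(3)) + C(-7, -2))**2 = (-5/8 + 2)**2 = (11/8)**2 = 121/64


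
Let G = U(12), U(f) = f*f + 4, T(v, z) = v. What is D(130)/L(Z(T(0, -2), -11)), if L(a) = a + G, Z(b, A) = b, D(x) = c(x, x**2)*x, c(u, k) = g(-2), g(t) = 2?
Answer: 65/37 ≈ 1.7568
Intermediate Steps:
c(u, k) = 2
U(f) = 4 + f**2 (U(f) = f**2 + 4 = 4 + f**2)
G = 148 (G = 4 + 12**2 = 4 + 144 = 148)
D(x) = 2*x
L(a) = 148 + a (L(a) = a + 148 = 148 + a)
D(130)/L(Z(T(0, -2), -11)) = (2*130)/(148 + 0) = 260/148 = 260*(1/148) = 65/37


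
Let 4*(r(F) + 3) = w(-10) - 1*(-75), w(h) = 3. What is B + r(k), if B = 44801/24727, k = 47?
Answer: 905593/49454 ≈ 18.312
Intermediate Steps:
B = 44801/24727 (B = 44801*(1/24727) = 44801/24727 ≈ 1.8118)
r(F) = 33/2 (r(F) = -3 + (3 - 1*(-75))/4 = -3 + (3 + 75)/4 = -3 + (¼)*78 = -3 + 39/2 = 33/2)
B + r(k) = 44801/24727 + 33/2 = 905593/49454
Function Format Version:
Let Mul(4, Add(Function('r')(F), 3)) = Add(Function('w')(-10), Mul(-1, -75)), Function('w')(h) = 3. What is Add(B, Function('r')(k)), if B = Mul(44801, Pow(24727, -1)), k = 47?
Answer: Rational(905593, 49454) ≈ 18.312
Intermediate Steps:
B = Rational(44801, 24727) (B = Mul(44801, Rational(1, 24727)) = Rational(44801, 24727) ≈ 1.8118)
Function('r')(F) = Rational(33, 2) (Function('r')(F) = Add(-3, Mul(Rational(1, 4), Add(3, Mul(-1, -75)))) = Add(-3, Mul(Rational(1, 4), Add(3, 75))) = Add(-3, Mul(Rational(1, 4), 78)) = Add(-3, Rational(39, 2)) = Rational(33, 2))
Add(B, Function('r')(k)) = Add(Rational(44801, 24727), Rational(33, 2)) = Rational(905593, 49454)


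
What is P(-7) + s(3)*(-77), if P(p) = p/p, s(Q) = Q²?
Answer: -692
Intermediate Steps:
P(p) = 1
P(-7) + s(3)*(-77) = 1 + 3²*(-77) = 1 + 9*(-77) = 1 - 693 = -692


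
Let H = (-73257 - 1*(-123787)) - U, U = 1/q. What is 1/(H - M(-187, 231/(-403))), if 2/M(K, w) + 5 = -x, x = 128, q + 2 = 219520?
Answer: 29195894/1475268962723 ≈ 1.9790e-5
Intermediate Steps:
q = 219518 (q = -2 + 219520 = 219518)
U = 1/219518 ≈ 4.5554e-6
M(K, w) = -2/133 (M(K, w) = 2/(-5 - 1*128) = 2/(-5 - 128) = 2/(-133) = 2*(-1/133) = -2/133)
H = 11092244539/219518 (H = (-73257 - 1*(-123787)) - 1*1/219518 = (-73257 + 123787) - 1/219518 = 50530 - 1/219518 = 11092244539/219518 ≈ 50530.)
1/(H - M(-187, 231/(-403))) = 1/(11092244539/219518 - 1*(-2/133)) = 1/(11092244539/219518 + 2/133) = 1/(1475268962723/29195894) = 29195894/1475268962723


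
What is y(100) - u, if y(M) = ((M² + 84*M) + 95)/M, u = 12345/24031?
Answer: 88643769/480620 ≈ 184.44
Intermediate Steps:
u = 12345/24031 (u = 12345*(1/24031) = 12345/24031 ≈ 0.51371)
y(M) = (95 + M² + 84*M)/M
y(100) - u = (84 + 100 + 95/100) - 1*12345/24031 = (84 + 100 + 95*(1/100)) - 12345/24031 = (84 + 100 + 19/20) - 12345/24031 = 3699/20 - 12345/24031 = 88643769/480620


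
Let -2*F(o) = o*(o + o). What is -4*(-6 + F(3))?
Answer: 60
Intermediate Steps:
F(o) = -o² (F(o) = -o*(o + o)/2 = -o*2*o/2 = -o²)
-4*(-6 + F(3)) = -4*(-6 - 1*3²) = -4*(-6 - 1*9) = -4*(-6 - 9) = -4*(-15) = 60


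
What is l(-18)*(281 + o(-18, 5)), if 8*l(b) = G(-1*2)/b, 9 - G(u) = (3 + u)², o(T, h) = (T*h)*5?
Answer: 169/18 ≈ 9.3889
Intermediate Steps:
o(T, h) = 5*T*h
G(u) = 9 - (3 + u)²
l(b) = 1/b (l(b) = ((9 - (3 - 1*2)²)/b)/8 = ((9 - (3 - 2)²)/b)/8 = ((9 - 1*1²)/b)/8 = ((9 - 1*1)/b)/8 = ((9 - 1)/b)/8 = (8/b)/8 = 1/b)
l(-18)*(281 + o(-18, 5)) = (281 + 5*(-18)*5)/(-18) = -(281 - 450)/18 = -1/18*(-169) = 169/18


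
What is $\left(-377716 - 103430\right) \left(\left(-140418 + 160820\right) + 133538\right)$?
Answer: $-74067615240$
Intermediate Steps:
$\left(-377716 - 103430\right) \left(\left(-140418 + 160820\right) + 133538\right) = - 481146 \left(20402 + 133538\right) = \left(-481146\right) 153940 = -74067615240$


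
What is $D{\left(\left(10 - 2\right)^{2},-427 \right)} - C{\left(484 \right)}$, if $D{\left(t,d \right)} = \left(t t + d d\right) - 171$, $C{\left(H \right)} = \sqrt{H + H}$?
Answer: $186254 - 22 \sqrt{2} \approx 1.8622 \cdot 10^{5}$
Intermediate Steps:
$C{\left(H \right)} = \sqrt{2} \sqrt{H}$ ($C{\left(H \right)} = \sqrt{2 H} = \sqrt{2} \sqrt{H}$)
$D{\left(t,d \right)} = -171 + d^{2} + t^{2}$ ($D{\left(t,d \right)} = \left(t^{2} + d^{2}\right) - 171 = \left(d^{2} + t^{2}\right) - 171 = -171 + d^{2} + t^{2}$)
$D{\left(\left(10 - 2\right)^{2},-427 \right)} - C{\left(484 \right)} = \left(-171 + \left(-427\right)^{2} + \left(\left(10 - 2\right)^{2}\right)^{2}\right) - \sqrt{2} \sqrt{484} = \left(-171 + 182329 + \left(8^{2}\right)^{2}\right) - \sqrt{2} \cdot 22 = \left(-171 + 182329 + 64^{2}\right) - 22 \sqrt{2} = \left(-171 + 182329 + 4096\right) - 22 \sqrt{2} = 186254 - 22 \sqrt{2}$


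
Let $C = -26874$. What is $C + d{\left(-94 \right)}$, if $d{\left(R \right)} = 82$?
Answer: $-26792$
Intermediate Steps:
$C + d{\left(-94 \right)} = -26874 + 82 = -26792$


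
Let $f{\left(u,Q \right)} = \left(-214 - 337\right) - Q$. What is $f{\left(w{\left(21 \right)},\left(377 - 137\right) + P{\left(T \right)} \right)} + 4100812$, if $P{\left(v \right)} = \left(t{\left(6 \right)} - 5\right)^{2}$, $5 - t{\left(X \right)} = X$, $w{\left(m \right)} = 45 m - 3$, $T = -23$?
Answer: $4099985$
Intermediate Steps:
$w{\left(m \right)} = -3 + 45 m$
$t{\left(X \right)} = 5 - X$
$P{\left(v \right)} = 36$ ($P{\left(v \right)} = \left(\left(5 - 6\right) - 5\right)^{2} = \left(-1 - 5\right)^{2} = \left(-6\right)^{2} = 36$)
$f{\left(u,Q \right)} = -551 - Q$ ($f{\left(u,Q \right)} = \left(-214 - 337\right) - Q = -551 - Q$)
$f{\left(w{\left(21 \right)},\left(377 - 137\right) + P{\left(T \right)} \right)} + 4100812 = \left(-551 - \left(\left(377 - 137\right) + 36\right)\right) + 4100812 = \left(-551 - \left(240 + 36\right)\right) + 4100812 = \left(-551 - 276\right) + 4100812 = -827 + 4100812 = 4099985$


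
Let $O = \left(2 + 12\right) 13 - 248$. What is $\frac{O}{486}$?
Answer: $- \frac{11}{81} \approx -0.1358$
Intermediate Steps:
$O = -66$ ($O = 14 \cdot 13 - 248 = 182 - 248 = -66$)
$\frac{O}{486} = - \frac{66}{486} = \left(-66\right) \frac{1}{486} = - \frac{11}{81}$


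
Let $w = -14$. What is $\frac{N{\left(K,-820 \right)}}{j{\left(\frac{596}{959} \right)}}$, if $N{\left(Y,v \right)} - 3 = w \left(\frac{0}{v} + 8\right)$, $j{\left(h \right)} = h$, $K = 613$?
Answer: $- \frac{104531}{596} \approx -175.39$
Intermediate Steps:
$N{\left(Y,v \right)} = -109$ ($N{\left(Y,v \right)} = 3 - 14 \left(\frac{0}{v} + 8\right) = 3 - 14 \left(0 + 8\right) = 3 - 112 = -109$)
$\frac{N{\left(K,-820 \right)}}{j{\left(\frac{596}{959} \right)}} = - \frac{109}{596 \cdot \frac{1}{959}} = - \frac{109}{\frac{596}{959}} = \left(-109\right) \frac{959}{596} = - \frac{104531}{596}$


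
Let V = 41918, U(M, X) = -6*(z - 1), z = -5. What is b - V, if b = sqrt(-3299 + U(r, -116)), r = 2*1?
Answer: -41918 + I*sqrt(3263) ≈ -41918.0 + 57.123*I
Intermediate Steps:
r = 2
U(M, X) = 36 (U(M, X) = -6*(-5 - 1) = -6*(-6) = 36)
b = I*sqrt(3263) (b = sqrt(-3299 + 36) = sqrt(-3263) = I*sqrt(3263) ≈ 57.123*I)
b - V = I*sqrt(3263) - 1*41918 = I*sqrt(3263) - 41918 = -41918 + I*sqrt(3263)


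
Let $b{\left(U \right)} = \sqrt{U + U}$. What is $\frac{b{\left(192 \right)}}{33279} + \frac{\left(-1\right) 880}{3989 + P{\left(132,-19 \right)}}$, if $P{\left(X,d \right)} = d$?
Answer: $- \frac{88}{397} + \frac{8 \sqrt{6}}{33279} \approx -0.22107$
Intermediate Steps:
$b{\left(U \right)} = \sqrt{2} \sqrt{U}$ ($b{\left(U \right)} = \sqrt{2 U} = \sqrt{2} \sqrt{U}$)
$\frac{b{\left(192 \right)}}{33279} + \frac{\left(-1\right) 880}{3989 + P{\left(132,-19 \right)}} = \frac{\sqrt{2} \sqrt{192}}{33279} + \frac{\left(-1\right) 880}{3989 - 19} = \sqrt{2} \cdot 8 \sqrt{3} \cdot \frac{1}{33279} - \frac{880}{3970} = 8 \sqrt{6} \cdot \frac{1}{33279} - \frac{88}{397} = \frac{8 \sqrt{6}}{33279} - \frac{88}{397} = - \frac{88}{397} + \frac{8 \sqrt{6}}{33279}$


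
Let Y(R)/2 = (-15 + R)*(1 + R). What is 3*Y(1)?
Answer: -168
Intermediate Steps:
Y(R) = 2*(1 + R)*(-15 + R) (Y(R) = 2*((-15 + R)*(1 + R)) = 2*((1 + R)*(-15 + R)) = 2*(1 + R)*(-15 + R))
3*Y(1) = 3*(-30 - 28*1 + 2*1²) = 3*(-30 - 28 + 2*1) = 3*(-30 - 28 + 2) = 3*(-56) = -168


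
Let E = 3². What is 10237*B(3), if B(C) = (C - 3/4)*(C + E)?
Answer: 276399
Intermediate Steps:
E = 9
B(C) = (9 + C)*(-¾ + C) (B(C) = (C - 3/4)*(C + 9) = (C - 3*¼)*(9 + C) = (C - ¾)*(9 + C) = (-¾ + C)*(9 + C) = (9 + C)*(-¾ + C))
10237*B(3) = 10237*(-27/4 + 3² + (33/4)*3) = 10237*(-27/4 + 9 + 99/4) = 10237*27 = 276399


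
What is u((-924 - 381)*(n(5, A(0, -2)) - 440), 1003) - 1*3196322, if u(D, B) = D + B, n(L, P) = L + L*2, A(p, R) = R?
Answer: -2640694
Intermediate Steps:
n(L, P) = 3*L (n(L, P) = L + 2*L = 3*L)
u(D, B) = B + D
u((-924 - 381)*(n(5, A(0, -2)) - 440), 1003) - 1*3196322 = (1003 + (-924 - 381)*(3*5 - 440)) - 1*3196322 = (1003 - 1305*(15 - 440)) - 3196322 = (1003 - 1305*(-425)) - 3196322 = (1003 + 554625) - 3196322 = 555628 - 3196322 = -2640694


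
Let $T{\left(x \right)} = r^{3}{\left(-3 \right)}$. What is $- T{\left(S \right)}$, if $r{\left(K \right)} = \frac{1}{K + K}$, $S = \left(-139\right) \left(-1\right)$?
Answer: $\frac{1}{216} \approx 0.0046296$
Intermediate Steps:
$S = 139$
$r{\left(K \right)} = \frac{1}{2 K}$
$T{\left(x \right)} = - \frac{1}{216}$ ($T{\left(x \right)} = \left(\frac{1}{2 \left(-3\right)}\right)^{3} = \left(\frac{1}{2} \left(- \frac{1}{3}\right)\right)^{3} = \left(- \frac{1}{6}\right)^{3} = - \frac{1}{216}$)
$- T{\left(S \right)} = \left(-1\right) \left(- \frac{1}{216}\right) = \frac{1}{216}$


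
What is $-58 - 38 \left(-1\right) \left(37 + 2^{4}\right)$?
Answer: $1956$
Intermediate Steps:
$-58 - 38 \left(-1\right) \left(37 + 2^{4}\right) = -58 - - 38 \left(37 + 16\right) = -58 - \left(-38\right) 53 = -58 - -2014 = -58 + 2014 = 1956$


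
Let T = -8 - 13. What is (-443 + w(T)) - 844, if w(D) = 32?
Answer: -1255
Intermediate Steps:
T = -21
(-443 + w(T)) - 844 = (-443 + 32) - 844 = -411 - 844 = -1255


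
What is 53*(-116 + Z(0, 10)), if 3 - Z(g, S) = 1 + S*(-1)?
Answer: -5512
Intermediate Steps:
Z(g, S) = 2 + S (Z(g, S) = 3 - (1 + S*(-1)) = 3 - (1 - S) = 3 + (-1 + S) = 2 + S)
53*(-116 + Z(0, 10)) = 53*(-116 + (2 + 10)) = 53*(-116 + 12) = 53*(-104) = -5512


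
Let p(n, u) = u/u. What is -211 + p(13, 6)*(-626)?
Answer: -837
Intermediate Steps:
p(n, u) = 1
-211 + p(13, 6)*(-626) = -211 + 1*(-626) = -211 - 626 = -837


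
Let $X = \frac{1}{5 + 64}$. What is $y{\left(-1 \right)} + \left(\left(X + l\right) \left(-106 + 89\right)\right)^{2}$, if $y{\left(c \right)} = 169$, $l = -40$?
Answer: $\frac{2200696018}{4761} \approx 4.6223 \cdot 10^{5}$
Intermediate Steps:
$X = \frac{1}{69} \approx 0.014493$
$y{\left(-1 \right)} + \left(\left(X + l\right) \left(-106 + 89\right)\right)^{2} = 169 + \left(\left(\frac{1}{69} - 40\right) \left(-106 + 89\right)\right)^{2} = 169 + \left(\left(- \frac{2759}{69}\right) \left(-17\right)\right)^{2} = 169 + \left(\frac{46903}{69}\right)^{2} = 169 + \frac{2199891409}{4761} = \frac{2200696018}{4761}$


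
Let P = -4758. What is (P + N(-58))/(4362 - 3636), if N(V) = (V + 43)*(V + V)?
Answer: -503/121 ≈ -4.1570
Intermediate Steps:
N(V) = 2*V*(43 + V) (N(V) = (43 + V)*(2*V) = 2*V*(43 + V))
(P + N(-58))/(4362 - 3636) = (-4758 + 2*(-58)*(43 - 58))/(4362 - 3636) = (-4758 + 2*(-58)*(-15))/726 = (-4758 + 1740)*(1/726) = -3018*1/726 = -503/121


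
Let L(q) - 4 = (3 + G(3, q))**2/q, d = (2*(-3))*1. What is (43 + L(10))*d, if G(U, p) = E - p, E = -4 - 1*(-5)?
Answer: -1518/5 ≈ -303.60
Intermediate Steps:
E = 1 (E = -4 + 5 = 1)
G(U, p) = 1 - p
d = -6 (d = -6*1 = -6)
L(q) = 4 + (4 - q)**2/q (L(q) = 4 + (3 + (1 - q))**2/q = 4 + (4 - q)**2/q)
(43 + L(10))*d = (43 + (4 + (-4 + 10)**2/10))*(-6) = (43 + (4 + (1/10)*6**2))*(-6) = (43 + (4 + (1/10)*36))*(-6) = (43 + (4 + 18/5))*(-6) = (43 + 38/5)*(-6) = (253/5)*(-6) = -1518/5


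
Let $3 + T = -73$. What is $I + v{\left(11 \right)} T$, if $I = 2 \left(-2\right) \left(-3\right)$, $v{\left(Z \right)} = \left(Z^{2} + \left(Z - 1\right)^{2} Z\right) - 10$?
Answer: $-92024$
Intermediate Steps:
$v{\left(Z \right)} = -10 + Z^{2} + Z \left(-1 + Z\right)^{2}$ ($v{\left(Z \right)} = \left(Z^{2} + \left(-1 + Z\right)^{2} Z\right) - 10 = \left(Z^{2} + Z \left(-1 + Z\right)^{2}\right) - 10 = -10 + Z^{2} + Z \left(-1 + Z\right)^{2}$)
$T = -76$ ($T = -3 - 73 = -76$)
$I = 12$ ($I = \left(-4\right) \left(-3\right) = 12$)
$I + v{\left(11 \right)} T = 12 + \left(-10 + 11 + 11^{3} - 11^{2}\right) \left(-76\right) = 12 + \left(-10 + 11 + 1331 - 121\right) \left(-76\right) = 12 + 1211 \left(-76\right) = 12 - 92036 = -92024$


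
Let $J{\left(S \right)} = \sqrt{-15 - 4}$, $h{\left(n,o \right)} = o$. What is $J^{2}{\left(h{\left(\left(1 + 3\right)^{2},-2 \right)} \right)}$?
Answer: $-19$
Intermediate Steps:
$J{\left(S \right)} = i \sqrt{19}$ ($J{\left(S \right)} = \sqrt{-19} = i \sqrt{19}$)
$J^{2}{\left(h{\left(\left(1 + 3\right)^{2},-2 \right)} \right)} = \left(i \sqrt{19}\right)^{2} = -19$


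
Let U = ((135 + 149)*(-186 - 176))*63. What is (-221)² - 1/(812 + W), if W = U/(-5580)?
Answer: 14934307779/305774 ≈ 48841.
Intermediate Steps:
U = -6476904 (U = (284*(-362))*63 = -102808*63 = -6476904)
W = 179914/155 (W = -6476904/(-5580) = -6476904*(-1/5580) = 179914/155 ≈ 1160.7)
(-221)² - 1/(812 + W) = (-221)² - 1/(812 + 179914/155) = 48841 - 1/305774/155 = 48841 - 1*155/305774 = 48841 - 155/305774 = 14934307779/305774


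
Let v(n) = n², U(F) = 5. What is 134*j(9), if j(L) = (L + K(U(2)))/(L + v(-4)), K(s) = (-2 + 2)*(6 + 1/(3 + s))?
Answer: 1206/25 ≈ 48.240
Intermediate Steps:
K(s) = 0 (K(s) = 0*(6 + 1/(3 + s)) = 0)
j(L) = L/(16 + L) (j(L) = (L + 0)/(L + (-4)²) = L/(L + 16) = L/(16 + L))
134*j(9) = 134*(9/(16 + 9)) = 134*(9/25) = 1206/25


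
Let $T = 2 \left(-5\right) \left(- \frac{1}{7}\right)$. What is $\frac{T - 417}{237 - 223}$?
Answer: $- \frac{2909}{98} \approx -29.684$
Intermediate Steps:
$T = \frac{10}{7}$ ($T = - 10 \left(\left(-1\right) \frac{1}{7}\right) = \left(-10\right) \left(- \frac{1}{7}\right) = \frac{10}{7} \approx 1.4286$)
$\frac{T - 417}{237 - 223} = \frac{\frac{10}{7} - 417}{237 - 223} = - \frac{2909}{7 \cdot 14} = \left(- \frac{2909}{7}\right) \frac{1}{14} = - \frac{2909}{98}$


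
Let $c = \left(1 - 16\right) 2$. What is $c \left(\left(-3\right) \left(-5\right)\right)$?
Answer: $-450$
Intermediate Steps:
$c = -30$ ($c = \left(1 - 16\right) 2 = \left(-15\right) 2 = -30$)
$c \left(\left(-3\right) \left(-5\right)\right) = - 30 \left(\left(-3\right) \left(-5\right)\right) = \left(-30\right) 15 = -450$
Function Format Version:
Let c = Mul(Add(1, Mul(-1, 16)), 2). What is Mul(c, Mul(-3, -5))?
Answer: -450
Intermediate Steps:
c = -30 (c = Mul(Add(1, -16), 2) = Mul(-15, 2) = -30)
Mul(c, Mul(-3, -5)) = Mul(-30, Mul(-3, -5)) = Mul(-30, 15) = -450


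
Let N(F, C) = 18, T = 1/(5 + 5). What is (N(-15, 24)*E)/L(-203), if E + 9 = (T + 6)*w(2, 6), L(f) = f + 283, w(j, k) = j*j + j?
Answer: 621/100 ≈ 6.2100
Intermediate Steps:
w(j, k) = j + j² (w(j, k) = j² + j = j + j²)
T = ⅒ (T = 1/10 = ⅒ ≈ 0.10000)
L(f) = 283 + f
E = 138/5 (E = -9 + (⅒ + 6)*(2*(1 + 2)) = -9 + 61*(2*3)/10 = -9 + (61/10)*6 = -9 + 183/5 = 138/5 ≈ 27.600)
(N(-15, 24)*E)/L(-203) = (18*(138/5))/(283 - 203) = (2484/5)/80 = (2484/5)*(1/80) = 621/100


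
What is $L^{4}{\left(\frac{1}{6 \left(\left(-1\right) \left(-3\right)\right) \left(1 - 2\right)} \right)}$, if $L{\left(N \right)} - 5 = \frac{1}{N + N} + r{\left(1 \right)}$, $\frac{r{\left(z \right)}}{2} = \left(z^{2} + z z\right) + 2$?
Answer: $256$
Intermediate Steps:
$r{\left(z \right)} = 4 + 4 z^{2}$ ($r{\left(z \right)} = 2 \left(\left(z^{2} + z z\right) + 2\right) = 2 \left(\left(z^{2} + z^{2}\right) + 2\right) = 2 \left(2 z^{2} + 2\right) = 2 \left(2 + 2 z^{2}\right) = 4 + 4 z^{2}$)
$L{\left(N \right)} = 13 + \frac{1}{2 N}$ ($L{\left(N \right)} = 5 + \left(\frac{1}{N + N} + \left(4 + 4 \cdot 1^{2}\right)\right) = 5 + \left(\frac{1}{2 N} + \left(4 + 4 \cdot 1\right)\right) = 5 + \left(\frac{1}{2 N} + \left(4 + 4\right)\right) = 5 + \left(\frac{1}{2 N} + 8\right) = 5 + \left(8 + \frac{1}{2 N}\right) = 13 + \frac{1}{2 N}$)
$L^{4}{\left(\frac{1}{6 \left(\left(-1\right) \left(-3\right)\right) \left(1 - 2\right)} \right)} = \left(13 + \frac{1}{2 \frac{1}{6 \left(\left(-1\right) \left(-3\right)\right) \left(1 - 2\right)}}\right)^{4} = \left(13 + \frac{1}{2 \frac{1}{6 \cdot 3 \left(-1\right)}}\right)^{4} = \left(13 + \frac{1}{2 \frac{1}{18 \left(-1\right)}}\right)^{4} = \left(13 + \frac{1}{2 \frac{1}{-18}}\right)^{4} = \left(13 + \frac{1}{2 \left(- \frac{1}{18}\right)}\right)^{4} = \left(13 + \frac{1}{2} \left(-18\right)\right)^{4} = \left(13 - 9\right)^{4} = 4^{4} = 256$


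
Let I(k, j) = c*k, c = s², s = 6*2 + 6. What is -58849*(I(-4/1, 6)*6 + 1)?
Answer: 457550975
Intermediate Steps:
s = 18 (s = 12 + 6 = 18)
c = 324 (c = 18² = 324)
I(k, j) = 324*k
-58849*(I(-4/1, 6)*6 + 1) = -58849*((324*(-4/1))*6 + 1) = -58849*((324*(-4*1))*6 + 1) = -58849*((324*(-4))*6 + 1) = -58849*(-1296*6 + 1) = -58849*(-7776 + 1) = -58849*(-7775) = 457550975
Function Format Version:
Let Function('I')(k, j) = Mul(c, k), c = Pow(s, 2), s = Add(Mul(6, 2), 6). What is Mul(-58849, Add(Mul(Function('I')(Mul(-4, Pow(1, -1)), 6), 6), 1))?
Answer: 457550975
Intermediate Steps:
s = 18 (s = Add(12, 6) = 18)
c = 324 (c = Pow(18, 2) = 324)
Function('I')(k, j) = Mul(324, k)
Mul(-58849, Add(Mul(Function('I')(Mul(-4, Pow(1, -1)), 6), 6), 1)) = Mul(-58849, Add(Mul(Mul(324, Mul(-4, Pow(1, -1))), 6), 1)) = Mul(-58849, Add(Mul(Mul(324, Mul(-4, 1)), 6), 1)) = Mul(-58849, Add(Mul(Mul(324, -4), 6), 1)) = Mul(-58849, Add(Mul(-1296, 6), 1)) = Mul(-58849, Add(-7776, 1)) = Mul(-58849, -7775) = 457550975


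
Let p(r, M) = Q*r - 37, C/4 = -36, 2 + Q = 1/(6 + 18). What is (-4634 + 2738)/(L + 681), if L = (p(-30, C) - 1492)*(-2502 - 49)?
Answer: -7584/15005155 ≈ -0.00050543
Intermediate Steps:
Q = -47/24 (Q = -2 + 1/(6 + 18) = -2 + 1/24 = -47/24 ≈ -1.9583)
C = -144 (C = 4*(-36) = -144)
p(r, M) = -37 - 47*r/24 (p(r, M) = -47*r/24 - 37 = -37 - 47*r/24)
L = 15002431/4 (L = ((-37 - 47/24*(-30)) - 1492)*(-2502 - 49) = ((-37 + 235/4) - 1492)*(-2551) = (87/4 - 1492)*(-2551) = -5881/4*(-2551) = 15002431/4 ≈ 3.7506e+6)
(-4634 + 2738)/(L + 681) = (-4634 + 2738)/(15002431/4 + 681) = -1896/15005155/4 = -1896*4/15005155 = -7584/15005155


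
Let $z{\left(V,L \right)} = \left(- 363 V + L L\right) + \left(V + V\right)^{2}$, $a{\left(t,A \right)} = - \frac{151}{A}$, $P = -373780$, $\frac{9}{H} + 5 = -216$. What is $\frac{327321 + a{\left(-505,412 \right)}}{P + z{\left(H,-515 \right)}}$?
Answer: $- \frac{6586506828941}{2184099518688} \approx -3.0157$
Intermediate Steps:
$H = - \frac{9}{221}$ ($H = \frac{9}{-5 - 216} = \frac{9}{-221} = 9 \left(- \frac{1}{221}\right) = - \frac{9}{221} \approx -0.040724$)
$z{\left(V,L \right)} = L^{2} - 363 V + 4 V^{2}$ ($z{\left(V,L \right)} = \left(- 363 V + L^{2}\right) + \left(2 V\right)^{2} = \left(L^{2} - 363 V\right) + 4 V^{2} = L^{2} - 363 V + 4 V^{2}$)
$\frac{327321 + a{\left(-505,412 \right)}}{P + z{\left(H,-515 \right)}} = \frac{327321 - \frac{151}{412}}{-373780 + \left(\left(-515\right)^{2} - - \frac{3267}{221} + 4 \left(- \frac{9}{221}\right)^{2}\right)} = \frac{327321 - \frac{151}{412}}{-373780 + \left(265225 + \frac{3267}{221} + 4 \cdot \frac{81}{48841}\right)} = \frac{327321 - \frac{151}{412}}{-373780 + \left(265225 + \frac{3267}{221} + \frac{324}{48841}\right)} = \frac{134856101}{412 \left(-373780 + \frac{12954576556}{48841}\right)} = \frac{134856101}{412 \left(- \frac{5301212424}{48841}\right)} = \frac{134856101}{412} \left(- \frac{48841}{5301212424}\right) = - \frac{6586506828941}{2184099518688}$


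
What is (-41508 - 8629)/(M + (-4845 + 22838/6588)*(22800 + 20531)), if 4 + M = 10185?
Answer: 165151278/691009728427 ≈ 0.00023900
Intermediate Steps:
M = 10181 (M = -4 + 10185 = 10181)
(-41508 - 8629)/(M + (-4845 + 22838/6588)*(22800 + 20531)) = (-41508 - 8629)/(10181 + (-4845 + 22838/6588)*(22800 + 20531)) = -50137/(10181 + (-4845 + 22838*(1/6588))*43331) = -50137/(10181 + (-4845 + 11419/3294)*43331) = -50137/(10181 - 15948011/3294*43331) = -50137/(10181 - 691043264641/3294) = -50137/(-691009728427/3294) = -50137*(-3294/691009728427) = 165151278/691009728427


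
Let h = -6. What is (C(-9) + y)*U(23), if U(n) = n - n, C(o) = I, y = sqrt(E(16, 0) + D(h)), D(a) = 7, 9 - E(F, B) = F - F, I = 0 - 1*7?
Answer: 0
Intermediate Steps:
I = -7 (I = 0 - 7 = -7)
E(F, B) = 9 (E(F, B) = 9 - (F - F) = 9 - 1*0 = 9 + 0 = 9)
y = 4 (y = sqrt(9 + 7) = sqrt(16) = 4)
C(o) = -7
U(n) = 0
(C(-9) + y)*U(23) = (-7 + 4)*0 = -3*0 = 0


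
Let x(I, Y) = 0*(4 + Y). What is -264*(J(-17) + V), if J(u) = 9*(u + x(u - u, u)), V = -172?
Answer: 85800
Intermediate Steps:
x(I, Y) = 0
J(u) = 9*u (J(u) = 9*(u + 0) = 9*u)
-264*(J(-17) + V) = -264*(9*(-17) - 172) = -264*(-153 - 172) = -264*(-325) = 85800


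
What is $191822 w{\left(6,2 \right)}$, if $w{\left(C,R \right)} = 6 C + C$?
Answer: $8056524$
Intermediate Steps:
$w{\left(C,R \right)} = 7 C$
$191822 w{\left(6,2 \right)} = 191822 \cdot 7 \cdot 6 = 191822 \cdot 42 = 8056524$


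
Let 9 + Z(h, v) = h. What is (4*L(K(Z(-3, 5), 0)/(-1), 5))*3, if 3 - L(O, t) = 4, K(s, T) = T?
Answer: -12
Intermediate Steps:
Z(h, v) = -9 + h
L(O, t) = -1 (L(O, t) = 3 - 1*4 = 3 - 4 = -1)
(4*L(K(Z(-3, 5), 0)/(-1), 5))*3 = (4*(-1))*3 = -4*3 = -12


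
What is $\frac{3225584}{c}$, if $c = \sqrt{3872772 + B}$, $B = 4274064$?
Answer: $\frac{1612792 \sqrt{226301}}{678903} \approx 1130.1$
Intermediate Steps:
$c = 6 \sqrt{226301}$ ($c = \sqrt{3872772 + 4274064} = \sqrt{8146836} = 6 \sqrt{226301} \approx 2854.3$)
$\frac{3225584}{c} = \frac{3225584}{6 \sqrt{226301}} = 3225584 \frac{\sqrt{226301}}{1357806} = \frac{1612792 \sqrt{226301}}{678903}$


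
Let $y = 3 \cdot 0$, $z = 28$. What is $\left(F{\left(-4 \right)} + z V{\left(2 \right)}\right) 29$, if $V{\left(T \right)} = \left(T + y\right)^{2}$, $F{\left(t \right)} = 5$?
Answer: $3393$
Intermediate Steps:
$y = 0$
$V{\left(T \right)} = T^{2}$ ($V{\left(T \right)} = \left(T + 0\right)^{2} = T^{2}$)
$\left(F{\left(-4 \right)} + z V{\left(2 \right)}\right) 29 = \left(5 + 28 \cdot 2^{2}\right) 29 = \left(5 + 28 \cdot 4\right) 29 = \left(5 + 112\right) 29 = 117 \cdot 29 = 3393$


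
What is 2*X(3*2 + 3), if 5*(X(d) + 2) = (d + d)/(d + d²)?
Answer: -98/25 ≈ -3.9200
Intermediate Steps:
X(d) = -2 + 2*d/(5*(d + d²)) (X(d) = -2 + ((d + d)/(d + d²))/5 = -2 + ((2*d)/(d + d²))/5 = -2 + (2*d/(d + d²))/5 = -2 + 2*d/(5*(d + d²)))
2*X(3*2 + 3) = 2*(2*(-4 - 5*(3*2 + 3))/(5*(1 + (3*2 + 3)))) = 2*(2*(-4 - 5*(6 + 3))/(5*(1 + (6 + 3)))) = 2*(2*(-4 - 5*9)/(5*(1 + 9))) = 2*((⅖)*(-4 - 45)/10) = 2*((⅖)*(⅒)*(-49)) = 2*(-49/25) = -98/25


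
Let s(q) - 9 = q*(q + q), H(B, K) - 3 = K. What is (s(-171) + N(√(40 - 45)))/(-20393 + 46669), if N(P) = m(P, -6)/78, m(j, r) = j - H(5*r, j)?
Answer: 1520765/683176 ≈ 2.2260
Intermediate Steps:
H(B, K) = 3 + K
s(q) = 9 + 2*q² (s(q) = 9 + q*(q + q) = 9 + q*(2*q) = 9 + 2*q²)
m(j, r) = -3 (m(j, r) = j - (3 + j) = j + (-3 - j) = -3)
N(P) = -1/26 (N(P) = -3/78 = -3*1/78 = -1/26)
(s(-171) + N(√(40 - 45)))/(-20393 + 46669) = ((9 + 2*(-171)²) - 1/26)/(-20393 + 46669) = ((9 + 2*29241) - 1/26)/26276 = ((9 + 58482) - 1/26)*(1/26276) = (58491 - 1/26)*(1/26276) = (1520765/26)*(1/26276) = 1520765/683176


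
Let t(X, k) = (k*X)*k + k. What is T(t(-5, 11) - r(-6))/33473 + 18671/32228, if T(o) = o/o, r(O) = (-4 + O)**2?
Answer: 625006611/1078767844 ≈ 0.57937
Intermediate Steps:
t(X, k) = k + X*k**2 (t(X, k) = (X*k)*k + k = X*k**2 + k = k + X*k**2)
T(o) = 1
T(t(-5, 11) - r(-6))/33473 + 18671/32228 = 1/33473 + 18671/32228 = 625006611/1078767844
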